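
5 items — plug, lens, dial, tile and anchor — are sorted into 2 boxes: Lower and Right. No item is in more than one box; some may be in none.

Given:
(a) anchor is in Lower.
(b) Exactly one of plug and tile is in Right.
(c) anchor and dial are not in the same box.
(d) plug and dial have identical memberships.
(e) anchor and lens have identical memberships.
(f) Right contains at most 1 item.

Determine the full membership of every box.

From (a): anchor ∈ Lower.
(c): dial ∉ Lower.
(d): plug matches dial: plug ∉ Lower.
(e): lens matches anchor: lens ∈ Lower.
Suppose plug ∈ Right: no assignment then satisfies all the clues, so plug ∉ Right.

Lower = {anchor, lens}; Right = {tile}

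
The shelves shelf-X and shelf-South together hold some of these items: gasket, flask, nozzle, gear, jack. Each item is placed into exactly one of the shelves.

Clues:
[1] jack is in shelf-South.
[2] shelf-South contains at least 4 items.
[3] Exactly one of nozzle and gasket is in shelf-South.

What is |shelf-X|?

1

From (1): jack ∈ shelf-South.
Suppose flask ∈ shelf-X: no assignment then satisfies all the clues, so flask ∉ shelf-X.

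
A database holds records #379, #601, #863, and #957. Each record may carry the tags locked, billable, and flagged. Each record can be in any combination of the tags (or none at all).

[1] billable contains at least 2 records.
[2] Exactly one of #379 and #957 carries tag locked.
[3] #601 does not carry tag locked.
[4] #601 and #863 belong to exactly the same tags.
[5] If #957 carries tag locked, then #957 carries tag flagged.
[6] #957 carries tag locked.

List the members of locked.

From (3): #601 ∉ locked.
From (6): #957 ∈ locked.
(2) (exactly one): #379 ∉ locked.
(4): #863 matches #601: #863 ∉ locked.
(5): #957 ∈ flagged.

locked = {#957}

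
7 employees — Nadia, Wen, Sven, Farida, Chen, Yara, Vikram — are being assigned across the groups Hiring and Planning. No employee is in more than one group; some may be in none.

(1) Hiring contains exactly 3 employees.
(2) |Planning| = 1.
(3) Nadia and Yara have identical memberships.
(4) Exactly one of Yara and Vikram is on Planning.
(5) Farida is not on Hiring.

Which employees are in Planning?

From (5): Farida ∉ Hiring.
Suppose Nadia ∈ Planning: no assignment then satisfies all the clues, so Nadia ∉ Planning.

Planning = {Vikram}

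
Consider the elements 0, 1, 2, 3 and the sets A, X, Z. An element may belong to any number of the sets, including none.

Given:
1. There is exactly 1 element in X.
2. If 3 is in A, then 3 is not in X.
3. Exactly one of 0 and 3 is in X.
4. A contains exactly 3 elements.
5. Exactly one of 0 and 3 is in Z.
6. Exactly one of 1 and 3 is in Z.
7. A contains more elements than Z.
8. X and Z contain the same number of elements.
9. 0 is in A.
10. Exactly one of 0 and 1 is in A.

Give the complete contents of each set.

A = {0, 2, 3}; X = {0}; Z = {3}

From (9): 0 ∈ A.
(10) (exactly one): 1 ∉ A.
(4): only 3 candidates remain for A, so all are in.
(2): 3 ∉ X.
(3) (exactly one): 0 ∈ X.
(1): X already has 1, so the rest are out.
Suppose 0 ∈ Z: no assignment then satisfies all the clues, so 0 ∉ Z.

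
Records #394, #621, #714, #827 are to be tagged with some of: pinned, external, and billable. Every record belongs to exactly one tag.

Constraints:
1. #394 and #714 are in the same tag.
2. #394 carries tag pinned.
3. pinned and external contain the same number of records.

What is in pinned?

pinned = {#394, #714}

From (2): #394 ∈ pinned.
(1): #714 matches #394: #714 ∈ pinned.
Suppose #621 ∈ pinned: no assignment then satisfies all the clues, so #621 ∉ pinned.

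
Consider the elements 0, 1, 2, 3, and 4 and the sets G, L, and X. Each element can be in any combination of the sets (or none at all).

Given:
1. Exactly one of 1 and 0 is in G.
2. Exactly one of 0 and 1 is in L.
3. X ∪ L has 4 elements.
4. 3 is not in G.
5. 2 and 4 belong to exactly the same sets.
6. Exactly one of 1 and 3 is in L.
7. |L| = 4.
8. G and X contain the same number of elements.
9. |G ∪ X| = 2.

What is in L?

L = {0, 2, 3, 4}

From (4): 3 ∉ G.
Suppose 0 ∉ L: no assignment then satisfies all the clues, so 0 ∈ L.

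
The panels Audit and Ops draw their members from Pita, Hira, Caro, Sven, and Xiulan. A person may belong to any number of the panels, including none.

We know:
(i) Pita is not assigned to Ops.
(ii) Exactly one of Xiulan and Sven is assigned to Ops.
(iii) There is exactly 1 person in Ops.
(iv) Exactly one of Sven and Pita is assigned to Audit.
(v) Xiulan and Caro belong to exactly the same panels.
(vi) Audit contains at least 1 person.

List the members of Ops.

Ops = {Sven}

From (i): Pita ∉ Ops.
Suppose Hira ∈ Ops: no assignment then satisfies all the clues, so Hira ∉ Ops.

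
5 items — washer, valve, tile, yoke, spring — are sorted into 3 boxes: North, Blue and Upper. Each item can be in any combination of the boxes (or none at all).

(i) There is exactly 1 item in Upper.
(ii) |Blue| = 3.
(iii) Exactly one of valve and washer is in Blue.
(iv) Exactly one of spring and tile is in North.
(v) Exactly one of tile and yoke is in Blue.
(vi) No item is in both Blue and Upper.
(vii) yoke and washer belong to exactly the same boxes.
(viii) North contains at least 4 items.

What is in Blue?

Blue = {spring, washer, yoke}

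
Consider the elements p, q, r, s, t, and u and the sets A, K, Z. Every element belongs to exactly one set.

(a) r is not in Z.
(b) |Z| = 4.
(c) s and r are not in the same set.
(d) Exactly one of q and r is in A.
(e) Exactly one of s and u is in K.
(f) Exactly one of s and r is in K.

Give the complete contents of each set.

A = {r}; K = {s}; Z = {p, q, t, u}

From (a): r ∉ Z.
Suppose p ∈ A: no assignment then satisfies all the clues, so p ∉ A.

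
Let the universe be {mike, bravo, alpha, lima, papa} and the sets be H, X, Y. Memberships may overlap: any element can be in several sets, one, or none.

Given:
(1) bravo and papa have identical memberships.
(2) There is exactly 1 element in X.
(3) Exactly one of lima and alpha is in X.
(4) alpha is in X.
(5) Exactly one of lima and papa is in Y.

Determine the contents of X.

X = {alpha}

From (4): alpha ∈ X.
(2): X already has 1, so the rest are out.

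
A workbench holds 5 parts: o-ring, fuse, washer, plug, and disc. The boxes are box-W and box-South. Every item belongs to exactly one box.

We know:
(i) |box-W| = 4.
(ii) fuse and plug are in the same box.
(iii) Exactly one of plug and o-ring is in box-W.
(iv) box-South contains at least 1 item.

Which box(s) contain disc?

disc: box-W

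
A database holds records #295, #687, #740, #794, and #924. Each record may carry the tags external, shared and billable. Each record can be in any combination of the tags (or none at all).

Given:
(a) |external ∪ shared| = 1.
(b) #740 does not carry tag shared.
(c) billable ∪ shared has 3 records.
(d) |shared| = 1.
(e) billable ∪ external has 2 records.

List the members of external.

external = {}

From (b): #740 ∉ shared.
Suppose #295 ∈ external: no assignment then satisfies all the clues, so #295 ∉ external.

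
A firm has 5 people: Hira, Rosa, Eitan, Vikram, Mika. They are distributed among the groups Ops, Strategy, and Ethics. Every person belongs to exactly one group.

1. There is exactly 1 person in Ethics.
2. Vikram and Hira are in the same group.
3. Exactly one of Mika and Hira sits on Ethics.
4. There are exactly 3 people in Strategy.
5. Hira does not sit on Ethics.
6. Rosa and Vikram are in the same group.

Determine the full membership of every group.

From (5): Hira ∉ Ethics.
(2): Vikram matches Hira: Vikram ∉ Ethics.
(3) (exactly one): Mika ∈ Ethics.
(6): Rosa matches Vikram: Rosa ∉ Ethics.
(1): Ethics already has 1, so the rest are out.
Suppose Hira ∈ Ops: no assignment then satisfies all the clues, so Hira ∉ Ops.

Ops = {Eitan}; Strategy = {Hira, Rosa, Vikram}; Ethics = {Mika}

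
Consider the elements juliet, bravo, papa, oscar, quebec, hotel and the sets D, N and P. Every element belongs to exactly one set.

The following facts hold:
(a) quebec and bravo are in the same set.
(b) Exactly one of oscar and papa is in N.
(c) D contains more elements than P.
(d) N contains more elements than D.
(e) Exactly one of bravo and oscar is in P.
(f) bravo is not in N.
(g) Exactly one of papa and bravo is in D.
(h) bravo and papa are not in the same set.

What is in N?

N = {hotel, juliet, papa}

From (f): bravo ∉ N.
(a): quebec matches bravo: quebec ∉ N.
Suppose juliet ∉ N: no assignment then satisfies all the clues, so juliet ∈ N.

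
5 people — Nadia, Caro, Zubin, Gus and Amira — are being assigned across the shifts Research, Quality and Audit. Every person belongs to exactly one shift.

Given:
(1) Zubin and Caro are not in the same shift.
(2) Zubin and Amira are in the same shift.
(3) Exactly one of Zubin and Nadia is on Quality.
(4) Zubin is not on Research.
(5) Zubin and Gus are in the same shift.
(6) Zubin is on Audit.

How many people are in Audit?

3

From (4): Zubin ∉ Research.
From (6): Zubin ∈ Audit.
(1): Caro ∉ Audit.
(2): Amira matches Zubin: Amira ∉ Research.
(2): Amira matches Zubin: Amira ∉ Quality.
(2): Amira matches Zubin: Amira ∈ Audit.
(3) (exactly one): Nadia ∈ Quality.
(5): Gus matches Zubin: Gus ∉ Research.
(5): Gus matches Zubin: Gus ∉ Quality.
(5): Gus matches Zubin: Gus ∈ Audit.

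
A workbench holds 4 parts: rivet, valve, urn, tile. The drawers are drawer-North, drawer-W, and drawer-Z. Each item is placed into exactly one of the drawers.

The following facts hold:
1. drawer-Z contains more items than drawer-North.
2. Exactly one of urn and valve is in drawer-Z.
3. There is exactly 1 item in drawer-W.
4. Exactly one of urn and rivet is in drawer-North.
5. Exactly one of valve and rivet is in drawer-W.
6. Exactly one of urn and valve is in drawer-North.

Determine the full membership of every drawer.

drawer-North = {urn}; drawer-W = {rivet}; drawer-Z = {tile, valve}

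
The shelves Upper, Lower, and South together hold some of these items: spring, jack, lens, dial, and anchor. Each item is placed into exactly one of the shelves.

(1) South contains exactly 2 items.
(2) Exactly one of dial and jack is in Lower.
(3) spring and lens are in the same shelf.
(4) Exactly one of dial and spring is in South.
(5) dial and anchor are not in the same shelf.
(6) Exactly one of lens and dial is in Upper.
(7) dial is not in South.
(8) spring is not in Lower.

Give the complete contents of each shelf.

Upper = {dial}; Lower = {anchor, jack}; South = {lens, spring}

From (7): dial ∉ South.
From (8): spring ∉ Lower.
(3): lens matches spring: lens ∉ Lower.
(4) (exactly one): spring ∈ South.
(3): lens matches spring: lens ∉ Upper.
(3): lens matches spring: lens ∈ South.
(6) (exactly one): dial ∈ Upper.
(1): South already has 2, so the rest are out.
(2) (exactly one): jack ∈ Lower.
(5): anchor ∉ Upper.
Only one shelf left: anchor ∈ Lower.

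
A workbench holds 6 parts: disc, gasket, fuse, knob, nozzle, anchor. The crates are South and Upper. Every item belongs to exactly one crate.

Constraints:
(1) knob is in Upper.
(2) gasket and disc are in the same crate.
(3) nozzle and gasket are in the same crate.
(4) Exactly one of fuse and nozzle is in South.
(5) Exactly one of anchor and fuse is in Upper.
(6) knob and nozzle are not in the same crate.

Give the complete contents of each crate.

South = {anchor, disc, gasket, nozzle}; Upper = {fuse, knob}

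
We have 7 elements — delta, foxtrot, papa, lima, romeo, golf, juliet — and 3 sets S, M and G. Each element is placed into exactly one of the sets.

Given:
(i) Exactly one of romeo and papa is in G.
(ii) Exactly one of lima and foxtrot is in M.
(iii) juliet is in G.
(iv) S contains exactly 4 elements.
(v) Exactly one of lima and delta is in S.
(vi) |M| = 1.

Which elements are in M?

M = {lima}

From (iii): juliet ∈ G.
Suppose delta ∈ M: no assignment then satisfies all the clues, so delta ∉ M.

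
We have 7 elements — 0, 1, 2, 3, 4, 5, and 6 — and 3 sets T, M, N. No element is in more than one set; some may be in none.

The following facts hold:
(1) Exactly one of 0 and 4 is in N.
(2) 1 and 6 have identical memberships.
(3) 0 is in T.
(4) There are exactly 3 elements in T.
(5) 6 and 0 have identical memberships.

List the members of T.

T = {0, 1, 6}

From (3): 0 ∈ T.
(1) (exactly one): 4 ∈ N.
(5): 6 matches 0: 6 ∈ T.
(2): 1 matches 6: 1 ∈ T.
(4): T already has 3, so the rest are out.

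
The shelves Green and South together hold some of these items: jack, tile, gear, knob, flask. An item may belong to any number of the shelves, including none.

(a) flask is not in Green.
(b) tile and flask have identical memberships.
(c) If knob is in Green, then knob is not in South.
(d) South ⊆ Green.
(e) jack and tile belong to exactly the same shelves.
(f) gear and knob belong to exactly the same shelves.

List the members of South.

South = {}

From (a): flask ∉ Green.
(b): tile matches flask: tile ∉ Green.
(d) contrapositive: tile ∉ South.
(d) contrapositive: flask ∉ South.
(e): jack matches tile: jack ∉ Green.
(e): jack matches tile: jack ∉ South.
Suppose gear ∈ South: no assignment then satisfies all the clues, so gear ∉ South.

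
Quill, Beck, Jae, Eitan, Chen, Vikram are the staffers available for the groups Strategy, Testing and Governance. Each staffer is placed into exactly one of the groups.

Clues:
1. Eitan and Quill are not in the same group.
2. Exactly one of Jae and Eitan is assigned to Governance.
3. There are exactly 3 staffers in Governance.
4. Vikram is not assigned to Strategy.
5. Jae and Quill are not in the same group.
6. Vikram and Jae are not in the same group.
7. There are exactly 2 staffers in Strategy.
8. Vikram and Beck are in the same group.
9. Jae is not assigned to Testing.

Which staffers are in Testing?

From (4): Vikram ∉ Strategy.
From (9): Jae ∉ Testing.
(8): Beck matches Vikram: Beck ∉ Strategy.
Suppose Quill ∉ Testing: no assignment then satisfies all the clues, so Quill ∈ Testing.

Testing = {Quill}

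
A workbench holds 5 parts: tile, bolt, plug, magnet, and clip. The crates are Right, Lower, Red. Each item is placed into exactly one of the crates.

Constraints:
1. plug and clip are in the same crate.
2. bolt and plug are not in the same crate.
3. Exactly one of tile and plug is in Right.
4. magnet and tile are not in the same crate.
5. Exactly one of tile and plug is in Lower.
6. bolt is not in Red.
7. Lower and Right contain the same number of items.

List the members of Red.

From (6): bolt ∉ Red.
Suppose tile ∈ Red: no assignment then satisfies all the clues, so tile ∉ Red.

Red = {magnet}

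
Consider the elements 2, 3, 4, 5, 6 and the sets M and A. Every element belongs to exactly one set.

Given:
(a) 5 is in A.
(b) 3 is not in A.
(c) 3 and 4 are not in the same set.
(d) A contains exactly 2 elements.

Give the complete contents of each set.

From (a): 5 ∈ A.
From (b): 3 ∉ A.
Only one set left: 3 ∈ M.
(c): 4 ∉ M.
Only one set left: 4 ∈ A.
(d): A already has 2, so the rest are out.
Only one set left: 2 ∈ M.
Only one set left: 6 ∈ M.

M = {2, 3, 6}; A = {4, 5}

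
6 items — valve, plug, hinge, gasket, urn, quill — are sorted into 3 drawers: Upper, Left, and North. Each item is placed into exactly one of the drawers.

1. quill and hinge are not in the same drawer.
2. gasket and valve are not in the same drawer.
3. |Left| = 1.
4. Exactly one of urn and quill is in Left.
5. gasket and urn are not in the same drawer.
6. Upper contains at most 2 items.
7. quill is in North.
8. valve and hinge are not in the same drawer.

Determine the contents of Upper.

From (7): quill ∈ North.
(1): hinge ∉ North.
(4) (exactly one): urn ∈ Left.
(5): gasket ∉ Left.
(3): Left already has 1, so the rest are out.
Only one drawer left: hinge ∈ Upper.
(8): valve ∉ Upper.
Only one drawer left: valve ∈ North.
(2): gasket ∉ North.
Only one drawer left: gasket ∈ Upper.
(6): Upper already has 2, so the rest are out.
Only one drawer left: plug ∈ North.

Upper = {gasket, hinge}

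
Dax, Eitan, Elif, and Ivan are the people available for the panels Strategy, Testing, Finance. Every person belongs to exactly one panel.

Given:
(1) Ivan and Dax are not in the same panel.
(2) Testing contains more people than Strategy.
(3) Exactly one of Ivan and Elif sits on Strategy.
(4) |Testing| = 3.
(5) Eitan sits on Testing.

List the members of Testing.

Testing = {Dax, Eitan, Elif}

From (5): Eitan ∈ Testing.
Suppose Dax ∉ Testing: no assignment then satisfies all the clues, so Dax ∈ Testing.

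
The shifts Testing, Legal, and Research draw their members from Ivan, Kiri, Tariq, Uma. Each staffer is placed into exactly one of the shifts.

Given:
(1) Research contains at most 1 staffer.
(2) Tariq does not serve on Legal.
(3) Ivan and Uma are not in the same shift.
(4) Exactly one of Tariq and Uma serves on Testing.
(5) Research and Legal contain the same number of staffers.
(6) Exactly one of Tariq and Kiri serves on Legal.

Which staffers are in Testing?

Testing = {Ivan, Tariq}

From (2): Tariq ∉ Legal.
(6) (exactly one): Kiri ∈ Legal.
Suppose Ivan ∉ Testing: no assignment then satisfies all the clues, so Ivan ∈ Testing.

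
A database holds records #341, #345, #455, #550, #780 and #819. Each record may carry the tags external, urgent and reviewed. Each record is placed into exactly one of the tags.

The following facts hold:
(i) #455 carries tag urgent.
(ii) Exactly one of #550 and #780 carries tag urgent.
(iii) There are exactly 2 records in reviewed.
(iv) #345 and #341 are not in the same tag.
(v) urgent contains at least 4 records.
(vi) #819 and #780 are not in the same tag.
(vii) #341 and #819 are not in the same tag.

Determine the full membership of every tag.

From (i): #455 ∈ urgent.
Suppose #341 ∈ external: no assignment then satisfies all the clues, so #341 ∉ external.

external = {}; urgent = {#345, #455, #550, #819}; reviewed = {#341, #780}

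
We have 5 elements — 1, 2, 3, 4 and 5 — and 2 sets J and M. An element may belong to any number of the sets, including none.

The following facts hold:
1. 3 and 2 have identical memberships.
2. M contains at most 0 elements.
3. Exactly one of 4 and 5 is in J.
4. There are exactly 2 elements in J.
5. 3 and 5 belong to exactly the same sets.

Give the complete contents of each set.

J = {1, 4}; M = {}

(2): M already has 0, so the rest are out.
Suppose 1 ∉ J: no assignment then satisfies all the clues, so 1 ∈ J.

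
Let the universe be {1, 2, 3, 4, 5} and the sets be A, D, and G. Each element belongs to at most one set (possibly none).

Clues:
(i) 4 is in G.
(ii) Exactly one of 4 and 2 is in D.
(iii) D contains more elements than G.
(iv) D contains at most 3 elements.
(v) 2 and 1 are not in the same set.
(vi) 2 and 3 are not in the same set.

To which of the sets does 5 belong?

From (i): 4 ∈ G.
(ii) (exactly one): 2 ∈ D.
(v): 1 ∉ D.
(vi): 3 ∉ D.
Suppose 5 ∈ A: no assignment then satisfies all the clues, so 5 ∉ A.

5: D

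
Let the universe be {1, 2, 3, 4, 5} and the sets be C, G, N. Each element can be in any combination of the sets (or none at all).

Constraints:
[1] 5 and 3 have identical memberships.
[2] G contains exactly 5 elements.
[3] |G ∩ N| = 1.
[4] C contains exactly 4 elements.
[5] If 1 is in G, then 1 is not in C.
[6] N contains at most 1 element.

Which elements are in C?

C = {2, 3, 4, 5}

(2): only 5 candidates remain for G, so all are in.
(5): 1 ∉ C.
(4): only 4 candidates remain for C, so all are in.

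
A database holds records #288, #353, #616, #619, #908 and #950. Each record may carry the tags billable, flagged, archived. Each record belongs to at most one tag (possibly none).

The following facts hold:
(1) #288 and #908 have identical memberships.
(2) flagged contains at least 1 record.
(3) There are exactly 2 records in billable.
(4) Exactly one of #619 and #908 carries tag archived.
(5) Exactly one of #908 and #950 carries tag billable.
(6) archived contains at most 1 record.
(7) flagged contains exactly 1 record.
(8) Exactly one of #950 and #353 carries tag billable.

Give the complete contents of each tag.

billable = {#616, #950}; flagged = {#353}; archived = {#619}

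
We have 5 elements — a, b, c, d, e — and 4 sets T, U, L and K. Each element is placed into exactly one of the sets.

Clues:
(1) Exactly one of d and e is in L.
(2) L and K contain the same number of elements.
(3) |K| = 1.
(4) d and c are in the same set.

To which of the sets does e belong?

e: L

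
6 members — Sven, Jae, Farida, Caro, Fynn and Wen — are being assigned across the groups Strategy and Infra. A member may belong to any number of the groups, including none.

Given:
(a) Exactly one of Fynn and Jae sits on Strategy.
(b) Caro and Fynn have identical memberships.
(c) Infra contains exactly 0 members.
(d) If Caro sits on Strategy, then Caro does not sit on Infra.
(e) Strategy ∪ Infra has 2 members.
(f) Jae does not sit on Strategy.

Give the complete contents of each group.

Strategy = {Caro, Fynn}; Infra = {}

From (f): Jae ∉ Strategy.
(a) (exactly one): Fynn ∈ Strategy.
(b): Caro matches Fynn: Caro ∈ Strategy.
(c): Infra already has 0, so the rest are out.
Suppose Sven ∈ Strategy: no assignment then satisfies all the clues, so Sven ∉ Strategy.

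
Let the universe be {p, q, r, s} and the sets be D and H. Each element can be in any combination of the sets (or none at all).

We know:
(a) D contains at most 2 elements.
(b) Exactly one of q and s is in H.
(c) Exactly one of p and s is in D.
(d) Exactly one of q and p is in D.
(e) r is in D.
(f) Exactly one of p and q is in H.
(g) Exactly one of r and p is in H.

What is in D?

D = {p, r}

From (e): r ∈ D.
Suppose p ∉ D: no assignment then satisfies all the clues, so p ∈ D.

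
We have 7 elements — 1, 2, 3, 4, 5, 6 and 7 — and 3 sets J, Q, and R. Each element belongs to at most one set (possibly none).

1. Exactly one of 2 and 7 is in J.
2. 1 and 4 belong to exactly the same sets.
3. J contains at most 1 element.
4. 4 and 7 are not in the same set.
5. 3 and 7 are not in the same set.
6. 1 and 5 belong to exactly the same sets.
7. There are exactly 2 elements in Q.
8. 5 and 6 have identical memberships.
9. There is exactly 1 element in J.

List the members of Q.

Q = {2, 3}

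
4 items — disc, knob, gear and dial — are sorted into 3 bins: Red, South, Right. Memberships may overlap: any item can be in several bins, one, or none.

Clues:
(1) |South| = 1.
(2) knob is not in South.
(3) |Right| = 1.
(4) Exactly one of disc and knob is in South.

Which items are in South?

From (2): knob ∉ South.
(4) (exactly one): disc ∈ South.
(1): South already has 1, so the rest are out.

South = {disc}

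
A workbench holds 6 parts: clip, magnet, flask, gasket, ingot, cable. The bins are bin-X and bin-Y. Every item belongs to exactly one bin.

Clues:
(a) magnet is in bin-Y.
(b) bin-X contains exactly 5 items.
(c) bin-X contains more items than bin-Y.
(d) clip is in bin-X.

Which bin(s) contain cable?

cable: bin-X

From (a): magnet ∈ bin-Y.
From (d): clip ∈ bin-X.
(b): only 5 candidates remain for bin-X, so all are in.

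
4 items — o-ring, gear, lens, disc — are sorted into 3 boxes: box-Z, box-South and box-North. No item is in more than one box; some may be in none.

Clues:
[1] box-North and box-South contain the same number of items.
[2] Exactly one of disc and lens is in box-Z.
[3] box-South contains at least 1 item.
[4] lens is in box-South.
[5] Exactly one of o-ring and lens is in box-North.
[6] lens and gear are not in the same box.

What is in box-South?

box-South = {lens}

From (4): lens ∈ box-South.
(2) (exactly one): disc ∈ box-Z.
(5) (exactly one): o-ring ∈ box-North.
(6): gear ∉ box-South.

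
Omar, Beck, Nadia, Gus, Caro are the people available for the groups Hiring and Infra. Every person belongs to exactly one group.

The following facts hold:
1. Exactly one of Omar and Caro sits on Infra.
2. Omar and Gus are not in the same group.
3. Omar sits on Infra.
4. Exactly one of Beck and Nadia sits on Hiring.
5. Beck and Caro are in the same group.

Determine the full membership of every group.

Hiring = {Beck, Caro, Gus}; Infra = {Nadia, Omar}

From (3): Omar ∈ Infra.
(1) (exactly one): Caro ∉ Infra.
(2): Gus ∉ Infra.
(5): Beck matches Caro: Beck ∉ Infra.
Only one group left: Beck ∈ Hiring.
Only one group left: Gus ∈ Hiring.
Only one group left: Caro ∈ Hiring.
(4) (exactly one): Nadia ∉ Hiring.
Only one group left: Nadia ∈ Infra.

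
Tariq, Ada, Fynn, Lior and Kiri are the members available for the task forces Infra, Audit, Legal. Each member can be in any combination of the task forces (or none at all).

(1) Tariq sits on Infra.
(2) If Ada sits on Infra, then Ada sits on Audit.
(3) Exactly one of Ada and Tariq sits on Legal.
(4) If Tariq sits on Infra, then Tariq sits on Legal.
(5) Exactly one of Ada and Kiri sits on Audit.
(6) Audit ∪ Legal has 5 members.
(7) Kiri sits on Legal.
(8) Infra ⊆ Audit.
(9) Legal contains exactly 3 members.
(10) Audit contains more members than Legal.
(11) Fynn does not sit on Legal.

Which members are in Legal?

Legal = {Kiri, Lior, Tariq}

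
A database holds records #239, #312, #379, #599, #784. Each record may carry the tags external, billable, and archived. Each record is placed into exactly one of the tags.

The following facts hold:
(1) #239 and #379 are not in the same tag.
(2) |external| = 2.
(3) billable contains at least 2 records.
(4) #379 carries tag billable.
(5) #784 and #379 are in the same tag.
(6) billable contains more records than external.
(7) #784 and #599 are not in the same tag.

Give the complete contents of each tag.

external = {#239, #599}; billable = {#312, #379, #784}; archived = {}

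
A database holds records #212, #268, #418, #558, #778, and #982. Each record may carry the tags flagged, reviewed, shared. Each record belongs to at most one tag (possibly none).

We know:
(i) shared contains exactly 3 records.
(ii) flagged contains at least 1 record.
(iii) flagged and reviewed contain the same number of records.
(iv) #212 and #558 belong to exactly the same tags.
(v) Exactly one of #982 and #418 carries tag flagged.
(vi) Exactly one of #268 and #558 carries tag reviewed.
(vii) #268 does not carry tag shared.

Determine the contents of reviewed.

reviewed = {#268}

From (vii): #268 ∉ shared.
Suppose #212 ∈ reviewed: no assignment then satisfies all the clues, so #212 ∉ reviewed.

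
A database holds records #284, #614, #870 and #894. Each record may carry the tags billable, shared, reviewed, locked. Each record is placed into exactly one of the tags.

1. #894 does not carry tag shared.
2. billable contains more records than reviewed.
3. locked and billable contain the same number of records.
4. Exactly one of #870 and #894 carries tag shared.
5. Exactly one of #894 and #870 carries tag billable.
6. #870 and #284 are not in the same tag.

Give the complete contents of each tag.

billable = {#894}; shared = {#614, #870}; reviewed = {}; locked = {#284}

From (1): #894 ∉ shared.
(4) (exactly one): #870 ∈ shared.
(5) (exactly one): #894 ∈ billable.
(6): #284 ∉ shared.
Suppose #284 ∈ billable: no assignment then satisfies all the clues, so #284 ∉ billable.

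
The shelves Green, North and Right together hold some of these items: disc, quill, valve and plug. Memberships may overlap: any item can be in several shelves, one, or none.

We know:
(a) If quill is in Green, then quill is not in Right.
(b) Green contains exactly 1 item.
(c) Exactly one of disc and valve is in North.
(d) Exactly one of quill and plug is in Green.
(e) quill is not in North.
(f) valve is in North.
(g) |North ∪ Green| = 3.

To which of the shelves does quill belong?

From (e): quill ∉ North.
From (f): valve ∈ North.
(c) (exactly one): disc ∉ North.
Suppose quill ∉ Green: no assignment then satisfies all the clues, so quill ∈ Green.

quill: Green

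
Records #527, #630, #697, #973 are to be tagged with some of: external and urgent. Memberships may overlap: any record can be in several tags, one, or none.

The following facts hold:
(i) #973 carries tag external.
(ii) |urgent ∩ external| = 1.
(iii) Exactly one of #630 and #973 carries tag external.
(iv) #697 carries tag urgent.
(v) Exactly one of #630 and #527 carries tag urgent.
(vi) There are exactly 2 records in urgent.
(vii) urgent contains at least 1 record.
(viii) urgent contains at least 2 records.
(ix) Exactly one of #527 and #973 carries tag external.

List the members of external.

external = {#697, #973}

From (i): #973 ∈ external.
From (iv): #697 ∈ urgent.
(iii) (exactly one): #630 ∉ external.
(ix) (exactly one): #527 ∉ external.
Suppose #697 ∉ external: no assignment then satisfies all the clues, so #697 ∈ external.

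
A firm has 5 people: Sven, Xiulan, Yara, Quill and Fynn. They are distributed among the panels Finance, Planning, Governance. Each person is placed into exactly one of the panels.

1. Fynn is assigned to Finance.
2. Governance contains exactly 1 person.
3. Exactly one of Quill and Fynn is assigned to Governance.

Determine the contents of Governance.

Governance = {Quill}

From (1): Fynn ∈ Finance.
(3) (exactly one): Quill ∈ Governance.
(2): Governance already has 1, so the rest are out.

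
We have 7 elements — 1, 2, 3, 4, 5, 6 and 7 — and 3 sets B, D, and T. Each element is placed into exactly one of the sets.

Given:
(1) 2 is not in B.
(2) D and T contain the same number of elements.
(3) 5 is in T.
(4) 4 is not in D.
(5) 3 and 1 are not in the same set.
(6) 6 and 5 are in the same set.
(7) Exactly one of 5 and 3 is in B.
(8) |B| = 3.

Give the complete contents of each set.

From (1): 2 ∉ B.
From (3): 5 ∈ T.
From (4): 4 ∉ D.
(6): 6 matches 5: 6 ∉ B.
(6): 6 matches 5: 6 ∉ D.
(6): 6 matches 5: 6 ∈ T.
(7) (exactly one): 3 ∈ B.
(5): 1 ∉ B.
(8): only 3 candidates remain for B, so all are in.
Suppose 1 ∉ D: no assignment then satisfies all the clues, so 1 ∈ D.

B = {3, 4, 7}; D = {1, 2}; T = {5, 6}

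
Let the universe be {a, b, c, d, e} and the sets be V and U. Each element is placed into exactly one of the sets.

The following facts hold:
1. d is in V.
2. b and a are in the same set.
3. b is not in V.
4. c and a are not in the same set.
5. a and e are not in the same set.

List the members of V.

V = {c, d, e}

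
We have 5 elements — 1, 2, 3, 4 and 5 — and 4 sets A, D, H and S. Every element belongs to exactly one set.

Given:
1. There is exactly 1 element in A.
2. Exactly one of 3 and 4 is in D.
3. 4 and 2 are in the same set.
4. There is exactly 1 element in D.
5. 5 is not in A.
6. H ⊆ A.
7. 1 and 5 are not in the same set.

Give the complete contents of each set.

A = {1}; D = {3}; H = {}; S = {2, 4, 5}

From (5): 5 ∉ A.
(6) contrapositive: 5 ∉ H.
Suppose 1 ∉ A: no assignment then satisfies all the clues, so 1 ∈ A.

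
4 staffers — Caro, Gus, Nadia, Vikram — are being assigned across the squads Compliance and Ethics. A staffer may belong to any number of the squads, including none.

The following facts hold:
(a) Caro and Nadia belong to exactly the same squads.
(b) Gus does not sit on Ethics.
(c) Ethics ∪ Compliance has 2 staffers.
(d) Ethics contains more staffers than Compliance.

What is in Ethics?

From (b): Gus ∉ Ethics.
Suppose Caro ∉ Ethics: no assignment then satisfies all the clues, so Caro ∈ Ethics.

Ethics = {Caro, Nadia}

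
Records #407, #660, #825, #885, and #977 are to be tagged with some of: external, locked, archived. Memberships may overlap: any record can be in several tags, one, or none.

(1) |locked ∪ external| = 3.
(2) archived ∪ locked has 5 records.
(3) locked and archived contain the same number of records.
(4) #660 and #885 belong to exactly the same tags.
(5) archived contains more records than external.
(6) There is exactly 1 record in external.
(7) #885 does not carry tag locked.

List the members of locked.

From (7): #885 ∉ locked.
(4): #660 matches #885: #660 ∉ locked.
Suppose #407 ∉ locked: no assignment then satisfies all the clues, so #407 ∈ locked.

locked = {#407, #825, #977}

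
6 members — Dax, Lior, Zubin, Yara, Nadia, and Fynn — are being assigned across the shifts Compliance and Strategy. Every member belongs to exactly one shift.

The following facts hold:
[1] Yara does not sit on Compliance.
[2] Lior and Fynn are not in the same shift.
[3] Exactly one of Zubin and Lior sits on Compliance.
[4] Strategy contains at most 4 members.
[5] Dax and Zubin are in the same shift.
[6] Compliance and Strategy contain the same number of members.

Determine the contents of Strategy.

Strategy = {Lior, Nadia, Yara}

From (1): Yara ∉ Compliance.
Only one shift left: Yara ∈ Strategy.
Suppose Dax ∈ Strategy: no assignment then satisfies all the clues, so Dax ∉ Strategy.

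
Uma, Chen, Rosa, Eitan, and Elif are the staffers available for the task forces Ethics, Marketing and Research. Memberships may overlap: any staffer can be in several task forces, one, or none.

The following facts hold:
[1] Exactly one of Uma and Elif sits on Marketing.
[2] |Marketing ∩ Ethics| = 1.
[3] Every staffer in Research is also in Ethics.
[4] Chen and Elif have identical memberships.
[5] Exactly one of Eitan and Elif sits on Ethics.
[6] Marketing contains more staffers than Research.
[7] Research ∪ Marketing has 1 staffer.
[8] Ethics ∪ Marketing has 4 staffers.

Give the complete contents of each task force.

Ethics = {Chen, Elif, Rosa, Uma}; Marketing = {Uma}; Research = {}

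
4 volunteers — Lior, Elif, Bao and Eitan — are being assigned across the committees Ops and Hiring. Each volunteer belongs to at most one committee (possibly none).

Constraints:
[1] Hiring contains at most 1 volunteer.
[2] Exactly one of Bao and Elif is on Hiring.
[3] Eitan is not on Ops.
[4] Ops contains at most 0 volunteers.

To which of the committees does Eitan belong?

Eitan: none

From (3): Eitan ∉ Ops.
(4): Ops already has 0, so the rest are out.
Suppose Eitan ∈ Hiring: no assignment then satisfies all the clues, so Eitan ∉ Hiring.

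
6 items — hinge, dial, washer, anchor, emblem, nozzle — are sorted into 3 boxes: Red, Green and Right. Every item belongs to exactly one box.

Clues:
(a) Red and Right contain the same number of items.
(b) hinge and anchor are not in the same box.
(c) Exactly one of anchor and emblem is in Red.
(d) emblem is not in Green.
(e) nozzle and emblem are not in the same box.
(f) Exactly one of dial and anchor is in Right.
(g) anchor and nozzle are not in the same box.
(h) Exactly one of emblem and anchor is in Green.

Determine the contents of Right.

Right = {dial, nozzle}

From (d): emblem ∉ Green.
(h) (exactly one): anchor ∈ Green.
(b): hinge ∉ Green.
(c) (exactly one): emblem ∈ Red.
(e): nozzle ∉ Red.
(f) (exactly one): dial ∈ Right.
(g): nozzle ∉ Green.
Only one box left: nozzle ∈ Right.
Suppose hinge ∈ Right: no assignment then satisfies all the clues, so hinge ∉ Right.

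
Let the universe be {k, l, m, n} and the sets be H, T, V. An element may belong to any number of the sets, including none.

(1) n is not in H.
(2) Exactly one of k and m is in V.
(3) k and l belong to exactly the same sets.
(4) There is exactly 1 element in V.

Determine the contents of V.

V = {m}

From (1): n ∉ H.
Suppose k ∈ V: no assignment then satisfies all the clues, so k ∉ V.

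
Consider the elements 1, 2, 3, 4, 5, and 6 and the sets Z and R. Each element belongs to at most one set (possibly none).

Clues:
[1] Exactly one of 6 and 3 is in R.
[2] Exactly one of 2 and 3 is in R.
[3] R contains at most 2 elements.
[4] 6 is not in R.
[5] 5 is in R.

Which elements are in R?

From (4): 6 ∉ R.
From (5): 5 ∈ R.
(1) (exactly one): 3 ∈ R.
(2) (exactly one): 2 ∉ R.
(3): R already has 2, so the rest are out.

R = {3, 5}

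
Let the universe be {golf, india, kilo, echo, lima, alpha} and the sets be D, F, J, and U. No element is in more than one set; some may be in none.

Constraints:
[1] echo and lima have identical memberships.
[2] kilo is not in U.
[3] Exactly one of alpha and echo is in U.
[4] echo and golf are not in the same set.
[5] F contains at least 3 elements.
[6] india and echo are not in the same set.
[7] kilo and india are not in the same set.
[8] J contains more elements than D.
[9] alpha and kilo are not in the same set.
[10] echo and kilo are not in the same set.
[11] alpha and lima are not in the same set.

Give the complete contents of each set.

D = {}; F = {alpha, golf, india}; J = {kilo}; U = {echo, lima}

From (2): kilo ∉ U.
Suppose golf ∈ D: no assignment then satisfies all the clues, so golf ∉ D.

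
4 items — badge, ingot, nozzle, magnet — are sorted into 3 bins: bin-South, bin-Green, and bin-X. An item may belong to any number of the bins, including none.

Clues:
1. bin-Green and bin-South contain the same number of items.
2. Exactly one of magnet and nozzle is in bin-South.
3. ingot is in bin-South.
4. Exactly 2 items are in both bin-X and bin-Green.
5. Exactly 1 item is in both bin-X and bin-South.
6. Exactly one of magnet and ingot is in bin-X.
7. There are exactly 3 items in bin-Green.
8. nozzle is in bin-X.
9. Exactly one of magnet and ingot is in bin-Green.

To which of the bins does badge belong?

From (3): ingot ∈ bin-South.
From (8): nozzle ∈ bin-X.
Suppose badge ∉ bin-South: no assignment then satisfies all the clues, so badge ∈ bin-South.

badge: bin-Green, bin-South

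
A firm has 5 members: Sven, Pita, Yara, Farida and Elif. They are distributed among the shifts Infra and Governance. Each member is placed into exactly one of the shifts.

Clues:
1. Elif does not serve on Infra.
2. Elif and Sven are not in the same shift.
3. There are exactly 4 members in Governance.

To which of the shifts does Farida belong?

From (1): Elif ∉ Infra.
Only one shift left: Elif ∈ Governance.
(2): Sven ∉ Governance.
(3): only 4 candidates remain for Governance, so all are in.
Only one shift left: Sven ∈ Infra.

Farida: Governance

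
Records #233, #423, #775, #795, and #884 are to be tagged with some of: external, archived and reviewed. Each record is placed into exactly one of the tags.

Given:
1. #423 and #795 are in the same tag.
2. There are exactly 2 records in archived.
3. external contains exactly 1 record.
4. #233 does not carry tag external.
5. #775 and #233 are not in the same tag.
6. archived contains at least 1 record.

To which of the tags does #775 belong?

#775: external

From (4): #233 ∉ external.
Suppose #775 ∉ external: no assignment then satisfies all the clues, so #775 ∈ external.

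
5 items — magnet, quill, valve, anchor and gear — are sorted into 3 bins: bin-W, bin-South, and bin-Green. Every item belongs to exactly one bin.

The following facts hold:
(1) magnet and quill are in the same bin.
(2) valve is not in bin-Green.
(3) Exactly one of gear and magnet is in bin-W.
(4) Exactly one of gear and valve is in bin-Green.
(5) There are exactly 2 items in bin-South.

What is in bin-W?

bin-W = {magnet, quill}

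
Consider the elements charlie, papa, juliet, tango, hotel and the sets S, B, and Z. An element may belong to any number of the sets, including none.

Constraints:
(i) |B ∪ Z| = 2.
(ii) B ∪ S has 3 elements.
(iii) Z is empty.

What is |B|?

2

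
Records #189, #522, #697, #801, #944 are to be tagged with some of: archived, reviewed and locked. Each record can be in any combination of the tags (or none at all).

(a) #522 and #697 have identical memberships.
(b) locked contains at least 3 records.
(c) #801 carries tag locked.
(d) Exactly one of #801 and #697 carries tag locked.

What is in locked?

From (c): #801 ∈ locked.
(d) (exactly one): #697 ∉ locked.
(a): #522 matches #697: #522 ∉ locked.
(b): only 3 candidates remain for locked, so all are in.

locked = {#189, #801, #944}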